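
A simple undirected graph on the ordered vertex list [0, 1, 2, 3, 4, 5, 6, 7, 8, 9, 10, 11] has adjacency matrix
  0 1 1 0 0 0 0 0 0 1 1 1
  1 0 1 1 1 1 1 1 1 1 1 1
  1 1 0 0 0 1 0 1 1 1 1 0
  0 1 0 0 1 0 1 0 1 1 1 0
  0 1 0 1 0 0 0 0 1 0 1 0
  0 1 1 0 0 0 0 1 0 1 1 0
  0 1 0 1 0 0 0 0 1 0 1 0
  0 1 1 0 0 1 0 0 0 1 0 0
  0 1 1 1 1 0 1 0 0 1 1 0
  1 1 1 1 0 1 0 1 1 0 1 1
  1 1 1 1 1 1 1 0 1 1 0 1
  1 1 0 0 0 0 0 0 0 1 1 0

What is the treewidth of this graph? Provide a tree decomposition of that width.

Every bag has size at most 5, so the width is 5 − 1 = 4 and tw(G) ≤ 4. Conversely, {0, 1, 9, 10, 11} is a clique of size 5, and the vertices of any clique must share a bag in every tree decomposition; so some bag has ≥ 5 vertices and tw(G) ≥ 4. Combining the bounds, tw(G) = 4.

Treewidth 4.
One such decomposition:
Bags: B1 = {1, 3, 6, 8, 10}  B2 = {1, 3, 8, 9, 10}  B3 = {1, 2, 8, 9, 10}  B4 = {0, 1, 2, 9, 10}  B5 = {1, 3, 4, 8, 10}  B6 = {1, 2, 5, 9, 10}  B7 = {1, 2, 5, 7, 9}  B8 = {0, 1, 9, 10, 11}
Tree: B1–B2, B2–B3, B3–B4, B1–B5, B3–B6, B6–B7, B4–B8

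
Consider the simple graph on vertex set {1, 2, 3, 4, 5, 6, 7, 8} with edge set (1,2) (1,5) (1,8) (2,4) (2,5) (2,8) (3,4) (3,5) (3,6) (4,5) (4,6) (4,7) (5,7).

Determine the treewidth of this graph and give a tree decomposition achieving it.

Every bag has size at most 3, so the width is 3 − 1 = 2 and tw(G) ≤ 2. On the other hand G contains the 3-clique {1, 2, 8}. A clique must lie in a single bag of any decomposition, so no decomposition can have width below 2. The upper and lower bounds meet at 2, so that is the treewidth.

Treewidth 2.
One optimal decomposition is:
Bags: B1 = {2, 4, 5}  B2 = {1, 2, 5}  B3 = {3, 4, 5}  B4 = {4, 5, 7}  B5 = {1, 2, 8}  B6 = {3, 4, 6}
Tree: B1–B2, B1–B3, B1–B4, B2–B5, B3–B6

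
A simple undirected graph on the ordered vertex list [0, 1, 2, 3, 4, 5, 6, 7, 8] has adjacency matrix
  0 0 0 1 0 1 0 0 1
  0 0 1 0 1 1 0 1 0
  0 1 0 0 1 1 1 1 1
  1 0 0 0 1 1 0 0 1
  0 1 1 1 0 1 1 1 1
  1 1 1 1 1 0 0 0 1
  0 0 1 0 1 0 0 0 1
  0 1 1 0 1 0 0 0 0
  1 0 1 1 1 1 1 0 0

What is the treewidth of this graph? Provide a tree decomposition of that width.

The largest bag has 4 vertices, giving width 3; this decomposition certifies tw(G) ≤ 3. For the lower bound, the 4 vertices {0, 3, 5, 8} are pairwise adjacent, and any tree decomposition puts a clique entirely inside one bag — forcing width ≥ 3. Therefore the treewidth is 3.

Treewidth 3.
One such decomposition:
Bags: B1 = {2, 4, 5, 8}  B2 = {3, 4, 5, 8}  B3 = {1, 2, 4, 5}  B4 = {2, 4, 6, 8}  B5 = {0, 3, 5, 8}  B6 = {1, 2, 4, 7}
Tree: B1–B2, B1–B3, B1–B4, B2–B5, B3–B6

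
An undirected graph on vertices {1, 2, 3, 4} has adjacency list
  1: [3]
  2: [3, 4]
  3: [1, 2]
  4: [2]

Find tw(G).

A width-1 tree decomposition is:
Bags: B1 = {1, 3}  B2 = {2, 3}  B3 = {2, 4}
Tree: B1–B2, B2–B3
Every bag has size at most 2, so the width is 2 − 1 = 1 and tw(G) ≤ 1. Since G has at least one edge (e.g. 1–3), it is not an edgeless graph, so tw(G) ≥ 1. Therefore the treewidth is 1.

1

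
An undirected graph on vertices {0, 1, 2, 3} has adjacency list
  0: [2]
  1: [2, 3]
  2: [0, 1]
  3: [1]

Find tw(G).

A width-1 tree decomposition is:
Bags: B1 = {0, 2}  B2 = {1, 2}  B3 = {1, 3}
Tree: B1–B2, B2–B3
Every bag has size at most 2, so the width is 2 − 1 = 1 and tw(G) ≤ 1. Any graph with an edge has treewidth ≥ 1, and G has the edge 0–2. Therefore the treewidth is 1.

1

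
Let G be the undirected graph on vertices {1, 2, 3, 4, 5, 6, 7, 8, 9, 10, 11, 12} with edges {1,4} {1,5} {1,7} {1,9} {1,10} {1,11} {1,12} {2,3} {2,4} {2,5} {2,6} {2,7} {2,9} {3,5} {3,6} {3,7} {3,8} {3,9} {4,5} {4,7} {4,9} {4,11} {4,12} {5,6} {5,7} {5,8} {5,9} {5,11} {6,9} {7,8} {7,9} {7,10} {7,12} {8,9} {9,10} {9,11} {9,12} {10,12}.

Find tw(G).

A width-4 tree decomposition is:
Bags: B1 = {1, 4, 7, 9, 12}  B2 = {1, 7, 9, 10, 12}  B3 = {1, 4, 5, 7, 9}  B4 = {2, 4, 5, 7, 9}  B5 = {1, 4, 5, 9, 11}  B6 = {2, 3, 5, 7, 9}  B7 = {3, 5, 7, 8, 9}  B8 = {2, 3, 5, 6, 9}
Tree: B1–B2, B1–B3, B3–B4, B3–B5, B4–B6, B6–B7, B6–B8
The largest bag has 5 vertices, giving width 4; this decomposition certifies tw(G) ≤ 4. Conversely, {1, 7, 9, 10, 12} is a clique of size 5, and the vertices of any clique must share a bag in every tree decomposition; so some bag has ≥ 5 vertices and tw(G) ≥ 4. The upper and lower bounds meet at 4, so that is the treewidth.

4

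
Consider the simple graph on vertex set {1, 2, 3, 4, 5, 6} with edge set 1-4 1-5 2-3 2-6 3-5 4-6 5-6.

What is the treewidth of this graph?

A width-2 tree decomposition is:
Bags: B1 = {1, 4, 5}  B2 = {4, 5, 6}  B3 = {3, 5, 6}  B4 = {2, 3, 6}
Tree: B1–B2, B2–B3, B3–B4
Every bag has size at most 3, so the width is 3 − 1 = 2 and tw(G) ≤ 2. The edges 1–4–6–5–1 form a cycle, so G is not a tree and its treewidth is at least 2. Combining the bounds, tw(G) = 2.

2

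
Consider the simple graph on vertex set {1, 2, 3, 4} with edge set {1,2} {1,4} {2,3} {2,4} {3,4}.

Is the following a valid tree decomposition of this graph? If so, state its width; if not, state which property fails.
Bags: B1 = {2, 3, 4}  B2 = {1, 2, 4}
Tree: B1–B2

Yes; width 2.

Vertex coverage: the bags together contain {1, 2, 3, 4}, the full vertex set. Edge coverage: each edge of G has both endpoints in at least one bag. Running intersection: for every vertex, the bags containing it form a connected subtree. All three properties hold, so this is a valid tree decomposition of width max|bag| − 1 = 2, and hence tw(G) ≤ 2.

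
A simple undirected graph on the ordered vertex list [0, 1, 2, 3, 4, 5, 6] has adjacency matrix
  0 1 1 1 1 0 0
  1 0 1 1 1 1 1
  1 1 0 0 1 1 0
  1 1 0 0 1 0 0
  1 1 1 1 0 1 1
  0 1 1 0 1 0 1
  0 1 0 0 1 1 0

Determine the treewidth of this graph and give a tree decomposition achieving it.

Treewidth 3.
One optimal decomposition is:
Bags: B1 = {0, 1, 2, 4}  B2 = {1, 2, 4, 5}  B3 = {1, 4, 5, 6}  B4 = {0, 1, 3, 4}
Tree: B1–B2, B2–B3, B1–B4

Each bag holds 4 vertices, so the decomposition has width 3, which upper-bounds the treewidth. For the lower bound, the 4 vertices {0, 1, 2, 4} are pairwise adjacent, and any tree decomposition puts a clique entirely inside one bag — forcing width ≥ 3. Therefore the treewidth is 3.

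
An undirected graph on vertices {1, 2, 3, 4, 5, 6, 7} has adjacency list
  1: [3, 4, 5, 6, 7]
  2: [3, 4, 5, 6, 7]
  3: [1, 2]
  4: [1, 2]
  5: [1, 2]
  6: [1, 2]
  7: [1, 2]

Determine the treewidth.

2

A width-2 tree decomposition is:
Bags: B1 = {1, 2, 4}  B2 = {1, 2, 5}  B3 = {1, 2, 7}  B4 = {1, 2, 3}  B5 = {1, 2, 6}
Tree: B1–B2, B2–B3, B3–B4, B4–B5
Each bag holds 3 vertices, so the decomposition has width 2, which upper-bounds the treewidth. The edges 1–4–2–5–1 form a cycle, so G is not a tree and its treewidth is at least 2. Combining the bounds, tw(G) = 2.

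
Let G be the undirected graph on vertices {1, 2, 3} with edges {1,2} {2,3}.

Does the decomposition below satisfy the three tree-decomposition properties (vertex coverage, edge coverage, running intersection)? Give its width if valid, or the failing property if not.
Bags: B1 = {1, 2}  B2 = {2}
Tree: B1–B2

No — vertex 3 appears in no bag.

A tree decomposition must satisfy three properties: every vertex lies in some bag; for every edge, both endpoints lie together in some bag; and for every vertex, the bags containing it form a connected subtree. Here vertex 3 appears in no bag, so the decomposition is invalid.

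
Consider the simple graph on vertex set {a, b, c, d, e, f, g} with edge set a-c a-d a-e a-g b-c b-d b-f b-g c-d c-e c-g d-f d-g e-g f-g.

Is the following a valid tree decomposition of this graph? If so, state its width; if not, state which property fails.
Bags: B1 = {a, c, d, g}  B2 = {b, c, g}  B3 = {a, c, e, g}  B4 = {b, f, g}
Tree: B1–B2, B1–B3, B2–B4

A tree decomposition must satisfy three properties: every vertex lies in some bag; for every edge, both endpoints lie together in some bag; and for every vertex, the bags containing it form a connected subtree. Here edge (d,b) lies in no bag, so the decomposition is invalid.

No — edge (d,b) lies in no bag.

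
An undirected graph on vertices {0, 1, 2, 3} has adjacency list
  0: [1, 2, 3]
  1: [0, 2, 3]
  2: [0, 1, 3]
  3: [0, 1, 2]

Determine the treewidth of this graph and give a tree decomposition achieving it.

A single bag containing all 4 vertices is trivially a valid decomposition of width 3. On the other hand G contains the 4-clique {0, 1, 2, 3}. A clique must lie in a single bag of any decomposition, so no decomposition can have width below 3. Therefore the treewidth is 3.

Treewidth 3.
One optimal decomposition is:
Bags: B1 = {0, 1, 2, 3}
Tree: (single bag)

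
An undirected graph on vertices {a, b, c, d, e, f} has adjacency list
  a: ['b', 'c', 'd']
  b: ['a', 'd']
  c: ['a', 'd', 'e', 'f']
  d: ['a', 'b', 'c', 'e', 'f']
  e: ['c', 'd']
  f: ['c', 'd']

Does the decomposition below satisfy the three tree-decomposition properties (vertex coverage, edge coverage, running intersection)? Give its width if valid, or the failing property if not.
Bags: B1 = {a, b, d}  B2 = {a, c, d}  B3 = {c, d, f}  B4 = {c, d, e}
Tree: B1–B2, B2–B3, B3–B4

Yes; width 2.

Every vertex of G appears in some bag (union = {a, b, c, d, e, f}); every edge is covered by a bag; and for each vertex v the set of bags containing v is connected in the bag tree. The decomposition is therefore valid. The largest bag has 3 vertices, so the width is 2.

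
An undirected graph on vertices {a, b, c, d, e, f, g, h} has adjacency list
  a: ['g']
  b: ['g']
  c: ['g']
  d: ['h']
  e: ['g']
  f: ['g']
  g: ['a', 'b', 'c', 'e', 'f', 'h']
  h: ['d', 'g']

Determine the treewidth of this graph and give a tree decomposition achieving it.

Treewidth 1.
One optimal decomposition is:
Bags: B1 = {g, h}  B2 = {a, g}  B3 = {d, h}  B4 = {b, g}  B5 = {f, g}  B6 = {e, g}  B7 = {c, g}
Tree: B1–B2, B1–B3, B1–B4, B1–B5, B4–B6, B6–B7

Every bag has size at most 2, so the width is 2 − 1 = 1 and tw(G) ≤ 1. G has an edge, so its treewidth is at least 1. Hence tw(G) = 1 exactly.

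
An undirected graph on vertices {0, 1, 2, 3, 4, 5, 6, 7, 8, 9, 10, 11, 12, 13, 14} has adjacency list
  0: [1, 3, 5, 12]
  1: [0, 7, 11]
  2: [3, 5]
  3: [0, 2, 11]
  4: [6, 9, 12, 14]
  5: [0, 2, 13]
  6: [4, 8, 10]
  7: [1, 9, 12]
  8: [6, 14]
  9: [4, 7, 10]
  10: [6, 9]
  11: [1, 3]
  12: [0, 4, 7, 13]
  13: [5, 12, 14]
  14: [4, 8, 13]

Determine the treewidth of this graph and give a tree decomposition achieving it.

Treewidth 3.
One such decomposition:
Bags: B1 = {1, 2, 3, 11}  B2 = {0, 1, 2, 3}  B3 = {0, 1, 2, 5}  B4 = {0, 1, 5, 7}  B5 = {0, 5, 7, 12}  B6 = {5, 7, 12, 13}  B7 = {7, 9, 12, 13}  B8 = {4, 9, 12, 13}  B9 = {4, 9, 13, 14}  B10 = {4, 9, 10, 14}  B11 = {4, 6, 10, 14}  B12 = {6, 8, 10, 14}
Tree: B1–B2, B2–B3, B3–B4, B4–B5, B5–B6, B6–B7, B7–B8, B8–B9, B9–B10, B10–B11, B11–B12

The largest bag has 4 vertices, giving width 3; this decomposition certifies tw(G) ≤ 3. For the lower bound: the 4 vertex sets {2,3,11}, {1}, {0}, {5,7,12,13} are disjoint, each induces a connected subgraph, and every pair is joined by at least one edge of G. Contracting each set to a single vertex therefore yields K_{4} as a minor, and since treewidth is minor-monotone, tw(G) ≥ tw(K_{4}) = 3. Hence tw(G) = 3 exactly.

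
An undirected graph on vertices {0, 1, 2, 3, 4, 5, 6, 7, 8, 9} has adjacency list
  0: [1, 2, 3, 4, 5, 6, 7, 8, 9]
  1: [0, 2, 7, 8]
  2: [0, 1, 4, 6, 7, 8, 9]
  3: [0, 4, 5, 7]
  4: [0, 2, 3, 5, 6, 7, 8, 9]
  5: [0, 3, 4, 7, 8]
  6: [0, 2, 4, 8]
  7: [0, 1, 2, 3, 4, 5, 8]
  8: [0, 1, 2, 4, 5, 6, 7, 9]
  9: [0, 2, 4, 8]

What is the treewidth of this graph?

A width-4 tree decomposition is:
Bags: B1 = {0, 4, 5, 7, 8}  B2 = {0, 3, 4, 5, 7}  B3 = {0, 2, 4, 7, 8}  B4 = {0, 2, 4, 8, 9}  B5 = {0, 2, 4, 6, 8}  B6 = {0, 1, 2, 7, 8}
Tree: B1–B2, B1–B3, B3–B4, B4–B5, B3–B6
Every bag has size at most 5, so the width is 5 − 1 = 4 and tw(G) ≤ 4. Conversely, {0, 1, 2, 7, 8} is a clique of size 5, and the vertices of any clique must share a bag in every tree decomposition; so some bag has ≥ 5 vertices and tw(G) ≥ 4. Therefore the treewidth is 4.

4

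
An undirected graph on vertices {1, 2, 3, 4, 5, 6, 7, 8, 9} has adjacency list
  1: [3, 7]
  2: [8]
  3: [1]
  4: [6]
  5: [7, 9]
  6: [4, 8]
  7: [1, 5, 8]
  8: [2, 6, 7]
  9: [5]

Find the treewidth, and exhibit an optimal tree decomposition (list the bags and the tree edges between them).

The largest bag has 2 vertices, giving width 1; this decomposition certifies tw(G) ≤ 1. G has an edge, so its treewidth is at least 1. The upper and lower bounds meet at 1, so that is the treewidth.

Treewidth 1.
One such decomposition:
Bags: B1 = {7, 8}  B2 = {1, 7}  B3 = {5, 7}  B4 = {1, 3}  B5 = {5, 9}  B6 = {6, 8}  B7 = {2, 8}  B8 = {4, 6}
Tree: B1–B2, B2–B3, B2–B4, B3–B5, B1–B6, B1–B7, B6–B8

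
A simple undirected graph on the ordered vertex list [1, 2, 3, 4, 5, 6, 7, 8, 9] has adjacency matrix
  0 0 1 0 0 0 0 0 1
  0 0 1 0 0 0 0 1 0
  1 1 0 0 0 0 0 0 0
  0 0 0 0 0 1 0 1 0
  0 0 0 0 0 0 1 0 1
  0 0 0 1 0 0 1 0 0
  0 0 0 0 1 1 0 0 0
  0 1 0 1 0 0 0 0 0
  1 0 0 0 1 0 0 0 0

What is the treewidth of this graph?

2

A width-2 tree decomposition is:
Bags: B1 = {1, 5, 9}  B2 = {1, 5, 7}  B3 = {1, 6, 7}  B4 = {1, 4, 6}  B5 = {1, 4, 8}  B6 = {1, 2, 8}  B7 = {1, 2, 3}
Tree: B1–B2, B2–B3, B3–B4, B4–B5, B5–B6, B6–B7
The largest bag has 3 vertices, giving width 2; this decomposition certifies tw(G) ≤ 2. Since 1–9–5–7–6–4–8–2–3–1 is a cycle in G, G is not acyclic. Forests are exactly the graphs of treewidth ≤ 1, so tw(G) ≥ 2. Combining the bounds, tw(G) = 2.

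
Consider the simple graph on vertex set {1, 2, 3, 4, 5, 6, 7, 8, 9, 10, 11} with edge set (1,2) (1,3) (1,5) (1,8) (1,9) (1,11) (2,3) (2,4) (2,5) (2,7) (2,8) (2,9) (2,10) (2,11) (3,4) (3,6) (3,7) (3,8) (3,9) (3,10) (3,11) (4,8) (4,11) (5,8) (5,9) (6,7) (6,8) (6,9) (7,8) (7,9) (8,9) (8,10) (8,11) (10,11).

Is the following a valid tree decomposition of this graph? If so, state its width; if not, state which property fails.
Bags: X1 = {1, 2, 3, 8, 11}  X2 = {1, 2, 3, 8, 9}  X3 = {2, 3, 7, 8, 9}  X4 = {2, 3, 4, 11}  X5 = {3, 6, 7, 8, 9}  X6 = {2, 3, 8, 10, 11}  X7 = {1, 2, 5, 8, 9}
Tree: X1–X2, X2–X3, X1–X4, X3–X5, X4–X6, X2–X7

A tree decomposition must satisfy three properties: every vertex lies in some bag; for every edge, both endpoints lie together in some bag; and for every vertex, the bags containing it form a connected subtree. Here edge (8,4) lies in no bag, so the decomposition is invalid.

No — edge (8,4) lies in no bag.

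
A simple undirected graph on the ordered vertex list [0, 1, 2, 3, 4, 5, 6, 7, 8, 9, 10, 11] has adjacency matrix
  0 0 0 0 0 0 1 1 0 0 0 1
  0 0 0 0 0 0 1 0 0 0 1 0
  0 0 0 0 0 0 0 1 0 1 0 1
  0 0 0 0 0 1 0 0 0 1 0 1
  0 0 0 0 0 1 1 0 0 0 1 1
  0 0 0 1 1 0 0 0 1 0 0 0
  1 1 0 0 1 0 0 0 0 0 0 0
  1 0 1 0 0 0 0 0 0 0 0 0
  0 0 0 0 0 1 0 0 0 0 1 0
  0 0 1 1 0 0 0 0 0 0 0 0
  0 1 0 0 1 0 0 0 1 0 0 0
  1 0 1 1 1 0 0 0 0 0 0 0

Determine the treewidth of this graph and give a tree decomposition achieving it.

Treewidth 3.
Bags: B1 = {0, 2, 7, 9}  B2 = {0, 2, 9, 11}  B3 = {0, 3, 9, 11}  B4 = {0, 3, 6, 11}  B5 = {3, 4, 6, 11}  B6 = {3, 4, 5, 6}  B7 = {1, 4, 5, 6}  B8 = {1, 4, 5, 10}  B9 = {1, 5, 8, 10}
Tree: B1–B2, B2–B3, B3–B4, B4–B5, B5–B6, B6–B7, B7–B8, B8–B9

The largest bag has 4 vertices, giving width 3; this decomposition certifies tw(G) ≤ 3. For the lower bound: the 4 vertex sets {2,7,9}, {0}, {11}, {3,4,5,6} are disjoint, each induces a connected subgraph, and every pair is joined by at least one edge of G. Contracting each set to a single vertex therefore yields K_{4} as a minor, and since treewidth is minor-monotone, tw(G) ≥ tw(K_{4}) = 3. Hence tw(G) = 3 exactly.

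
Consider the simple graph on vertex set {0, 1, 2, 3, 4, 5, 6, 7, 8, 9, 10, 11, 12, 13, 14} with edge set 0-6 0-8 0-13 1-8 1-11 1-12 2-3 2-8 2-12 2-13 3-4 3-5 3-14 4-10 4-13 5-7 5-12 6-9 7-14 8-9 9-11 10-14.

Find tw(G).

A width-3 tree decomposition is:
Bags: B1 = {5, 7, 10, 14}  B2 = {3, 5, 10, 14}  B3 = {3, 4, 5, 10}  B4 = {3, 4, 5, 12}  B5 = {2, 3, 4, 12}  B6 = {2, 4, 12, 13}  B7 = {1, 2, 12, 13}  B8 = {1, 2, 8, 13}  B9 = {0, 1, 8, 13}  B10 = {0, 1, 8, 11}  B11 = {0, 8, 9, 11}  B12 = {0, 6, 9, 11}
Tree: B1–B2, B2–B3, B3–B4, B4–B5, B5–B6, B6–B7, B7–B8, B8–B9, B9–B10, B10–B11, B11–B12
The largest bag has 4 vertices, giving width 3; this decomposition certifies tw(G) ≤ 3. For the lower bound: the 4 vertex sets {7,10,14}, {5}, {3}, {2,4,12,13} are disjoint, each induces a connected subgraph, and every pair is joined by at least one edge of G. Contracting each set to a single vertex therefore yields K_{4} as a minor, and since treewidth is minor-monotone, tw(G) ≥ tw(K_{4}) = 3. Hence tw(G) = 3 exactly.

3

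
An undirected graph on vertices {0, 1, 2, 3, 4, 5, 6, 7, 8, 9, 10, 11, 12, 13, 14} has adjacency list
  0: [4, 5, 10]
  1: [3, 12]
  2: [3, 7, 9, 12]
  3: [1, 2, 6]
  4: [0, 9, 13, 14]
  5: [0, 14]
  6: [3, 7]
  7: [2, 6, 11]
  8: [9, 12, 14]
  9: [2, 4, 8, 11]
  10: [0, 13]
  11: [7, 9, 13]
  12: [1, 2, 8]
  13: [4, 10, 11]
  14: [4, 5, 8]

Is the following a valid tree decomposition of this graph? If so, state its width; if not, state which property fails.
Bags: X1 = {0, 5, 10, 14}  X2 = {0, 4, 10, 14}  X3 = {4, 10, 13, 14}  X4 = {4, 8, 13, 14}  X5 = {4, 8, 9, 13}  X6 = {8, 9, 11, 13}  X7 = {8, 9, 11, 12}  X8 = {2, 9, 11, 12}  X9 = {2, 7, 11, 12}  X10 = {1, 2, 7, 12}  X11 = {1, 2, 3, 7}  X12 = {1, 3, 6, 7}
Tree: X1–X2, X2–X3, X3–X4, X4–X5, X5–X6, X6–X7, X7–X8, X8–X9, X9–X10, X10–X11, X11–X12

Yes; width 3.

Vertex coverage: the bags together contain {0, 1, 2, 3, 4, 5, 6, 7, 8, 9, 10, 11, 12, 13, 14}, the full vertex set. Edge coverage: each edge of G has both endpoints in at least one bag. Running intersection: for every vertex, the bags containing it form a connected subtree. All three properties hold, so this is a valid tree decomposition of width max|bag| − 1 = 3, and hence tw(G) ≤ 3.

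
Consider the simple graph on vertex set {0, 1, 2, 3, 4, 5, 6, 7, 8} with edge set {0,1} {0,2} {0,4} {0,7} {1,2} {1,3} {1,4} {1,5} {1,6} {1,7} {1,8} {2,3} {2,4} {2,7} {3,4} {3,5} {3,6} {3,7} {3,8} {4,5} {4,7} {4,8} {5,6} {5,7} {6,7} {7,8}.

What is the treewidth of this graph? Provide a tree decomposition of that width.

Treewidth 4.
Bags: B1 = {1, 3, 4, 5, 7}  B2 = {1, 3, 5, 6, 7}  B3 = {1, 2, 3, 4, 7}  B4 = {0, 1, 2, 4, 7}  B5 = {1, 3, 4, 7, 8}
Tree: B1–B2, B1–B3, B3–B4, B3–B5

Every bag has size at most 5, so the width is 5 − 1 = 4 and tw(G) ≤ 4. On the other hand G contains the 5-clique {0, 1, 2, 4, 7}. A clique must lie in a single bag of any decomposition, so no decomposition can have width below 4. The upper and lower bounds meet at 4, so that is the treewidth.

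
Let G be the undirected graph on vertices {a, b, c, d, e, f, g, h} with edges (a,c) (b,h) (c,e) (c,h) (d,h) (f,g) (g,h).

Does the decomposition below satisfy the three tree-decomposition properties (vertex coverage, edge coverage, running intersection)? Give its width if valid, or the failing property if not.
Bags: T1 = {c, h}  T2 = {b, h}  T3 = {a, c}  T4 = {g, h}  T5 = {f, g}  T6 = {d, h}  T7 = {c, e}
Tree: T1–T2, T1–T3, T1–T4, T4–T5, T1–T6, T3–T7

Yes; width 1.

Every vertex of G appears in some bag (union = {a, b, c, d, e, f, g, h}); every edge is covered by a bag; and for each vertex v the set of bags containing v is connected in the bag tree. The decomposition is therefore valid. The largest bag has 2 vertices, so the width is 1.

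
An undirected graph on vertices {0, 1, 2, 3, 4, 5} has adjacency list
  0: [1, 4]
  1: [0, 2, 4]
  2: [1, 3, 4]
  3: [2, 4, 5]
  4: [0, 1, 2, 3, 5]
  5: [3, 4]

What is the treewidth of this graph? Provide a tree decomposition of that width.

The largest bag has 3 vertices, giving width 2; this decomposition certifies tw(G) ≤ 2. Conversely, {0, 1, 4} is a clique of size 3, and the vertices of any clique must share a bag in every tree decomposition; so some bag has ≥ 3 vertices and tw(G) ≥ 2. Therefore the treewidth is 2.

Treewidth 2.
Bags: B1 = {1, 2, 4}  B2 = {2, 3, 4}  B3 = {3, 4, 5}  B4 = {0, 1, 4}
Tree: B1–B2, B2–B3, B1–B4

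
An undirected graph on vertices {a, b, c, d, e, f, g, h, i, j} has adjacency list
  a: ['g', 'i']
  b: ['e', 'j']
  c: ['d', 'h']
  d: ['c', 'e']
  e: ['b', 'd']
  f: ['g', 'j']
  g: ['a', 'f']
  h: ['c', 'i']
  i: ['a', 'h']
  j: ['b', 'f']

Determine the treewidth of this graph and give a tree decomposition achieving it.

Each bag holds 3 vertices, so the decomposition has width 2, which upper-bounds the treewidth. Since g–a–i–h–c–d–e–b–j–f–g is a cycle in G, G is not acyclic. Forests are exactly the graphs of treewidth ≤ 1, so tw(G) ≥ 2. The upper and lower bounds meet at 2, so that is the treewidth.

Treewidth 2.
One such decomposition:
Bags: B1 = {a, g, i}  B2 = {g, h, i}  B3 = {c, g, h}  B4 = {c, d, g}  B5 = {d, e, g}  B6 = {b, e, g}  B7 = {b, g, j}  B8 = {f, g, j}
Tree: B1–B2, B2–B3, B3–B4, B4–B5, B5–B6, B6–B7, B7–B8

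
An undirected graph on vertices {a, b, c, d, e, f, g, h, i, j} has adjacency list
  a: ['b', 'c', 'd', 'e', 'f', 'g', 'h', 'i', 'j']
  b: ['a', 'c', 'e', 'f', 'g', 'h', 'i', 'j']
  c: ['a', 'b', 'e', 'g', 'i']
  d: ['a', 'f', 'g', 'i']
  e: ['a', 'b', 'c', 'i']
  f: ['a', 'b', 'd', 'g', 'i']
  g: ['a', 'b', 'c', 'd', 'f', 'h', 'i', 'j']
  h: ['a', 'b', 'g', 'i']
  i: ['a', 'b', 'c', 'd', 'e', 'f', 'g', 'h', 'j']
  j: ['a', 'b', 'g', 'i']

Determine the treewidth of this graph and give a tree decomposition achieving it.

Every bag has size at most 5, so the width is 5 − 1 = 4 and tw(G) ≤ 4. Conversely, {a, d, f, g, i} is a clique of size 5, and the vertices of any clique must share a bag in every tree decomposition; so some bag has ≥ 5 vertices and tw(G) ≥ 4. Combining the bounds, tw(G) = 4.

Treewidth 4.
One optimal decomposition is:
Bags: B1 = {a, b, g, i, j}  B2 = {a, b, g, h, i}  B3 = {a, b, f, g, i}  B4 = {a, b, c, g, i}  B5 = {a, d, f, g, i}  B6 = {a, b, c, e, i}
Tree: B1–B2, B2–B3, B1–B4, B3–B5, B4–B6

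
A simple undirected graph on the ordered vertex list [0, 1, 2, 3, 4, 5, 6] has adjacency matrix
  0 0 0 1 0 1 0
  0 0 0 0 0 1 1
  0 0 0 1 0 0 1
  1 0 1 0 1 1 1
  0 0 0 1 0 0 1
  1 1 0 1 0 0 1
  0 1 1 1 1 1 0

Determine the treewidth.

2

A width-2 tree decomposition is:
Bags: B1 = {3, 5, 6}  B2 = {2, 3, 6}  B3 = {1, 5, 6}  B4 = {3, 4, 6}  B5 = {0, 3, 5}
Tree: B1–B2, B1–B3, B2–B4, B1–B5
Every bag has size at most 3, so the width is 3 − 1 = 2 and tw(G) ≤ 2. Conversely, {1, 5, 6} is a clique of size 3, and the vertices of any clique must share a bag in every tree decomposition; so some bag has ≥ 3 vertices and tw(G) ≥ 2. Therefore the treewidth is 2.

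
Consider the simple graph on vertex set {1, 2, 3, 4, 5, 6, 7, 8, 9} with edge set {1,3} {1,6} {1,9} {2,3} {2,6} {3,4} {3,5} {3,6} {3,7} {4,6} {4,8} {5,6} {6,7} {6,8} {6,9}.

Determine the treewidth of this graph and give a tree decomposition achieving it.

Treewidth 2.
Bags: B1 = {1, 3, 6}  B2 = {1, 6, 9}  B3 = {3, 6, 7}  B4 = {2, 3, 6}  B5 = {3, 4, 6}  B6 = {4, 6, 8}  B7 = {3, 5, 6}
Tree: B1–B2, B1–B3, B1–B4, B4–B5, B5–B6, B1–B7

Each bag holds 3 vertices, so the decomposition has width 2, which upper-bounds the treewidth. For the lower bound, the 3 vertices {4, 6, 8} are pairwise adjacent, and any tree decomposition puts a clique entirely inside one bag — forcing width ≥ 2. Combining the bounds, tw(G) = 2.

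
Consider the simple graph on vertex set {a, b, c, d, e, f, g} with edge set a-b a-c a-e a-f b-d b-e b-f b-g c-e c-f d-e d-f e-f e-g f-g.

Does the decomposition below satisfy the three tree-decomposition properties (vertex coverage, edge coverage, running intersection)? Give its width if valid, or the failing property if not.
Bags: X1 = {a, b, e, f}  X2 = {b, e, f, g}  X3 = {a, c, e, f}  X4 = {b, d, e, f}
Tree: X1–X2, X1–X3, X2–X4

Every vertex of G appears in some bag (union = {a, b, c, d, e, f, g}); every edge is covered by a bag; and for each vertex v the set of bags containing v is connected in the bag tree. The decomposition is therefore valid. The largest bag has 4 vertices, so the width is 3.

Yes; width 3.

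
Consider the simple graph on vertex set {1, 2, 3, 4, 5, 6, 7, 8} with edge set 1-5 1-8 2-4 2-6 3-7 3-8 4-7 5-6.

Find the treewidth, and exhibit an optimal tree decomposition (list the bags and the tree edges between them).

Every bag has size at most 3, so the width is 3 − 1 = 2 and tw(G) ≤ 2. The edges 2–6–5–1–8–3–7–4–2 form a cycle, so G is not a tree and its treewidth is at least 2. The upper and lower bounds meet at 2, so that is the treewidth.

Treewidth 2.
One such decomposition:
Bags: B1 = {2, 5, 6}  B2 = {1, 2, 5}  B3 = {1, 2, 8}  B4 = {2, 3, 8}  B5 = {2, 3, 7}  B6 = {2, 4, 7}
Tree: B1–B2, B2–B3, B3–B4, B4–B5, B5–B6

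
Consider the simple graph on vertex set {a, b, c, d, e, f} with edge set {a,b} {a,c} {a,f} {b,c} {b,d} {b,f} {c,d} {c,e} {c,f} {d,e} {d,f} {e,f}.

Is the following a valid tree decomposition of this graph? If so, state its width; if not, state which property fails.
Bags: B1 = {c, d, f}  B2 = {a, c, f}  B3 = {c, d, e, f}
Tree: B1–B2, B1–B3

No — vertex b appears in no bag.

A tree decomposition must satisfy three properties: every vertex lies in some bag; for every edge, both endpoints lie together in some bag; and for every vertex, the bags containing it form a connected subtree. Here vertex b appears in no bag, so the decomposition is invalid.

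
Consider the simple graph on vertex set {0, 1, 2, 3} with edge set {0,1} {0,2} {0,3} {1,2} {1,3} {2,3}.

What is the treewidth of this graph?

A width-3 tree decomposition is:
Bags: B1 = {0, 1, 2, 3}
Tree: (single bag)
A single bag containing all 4 vertices is trivially a valid decomposition of width 3. For the lower bound, the 4 vertices {0, 1, 2, 3} are pairwise adjacent, and any tree decomposition puts a clique entirely inside one bag — forcing width ≥ 3. The upper and lower bounds meet at 3, so that is the treewidth.

3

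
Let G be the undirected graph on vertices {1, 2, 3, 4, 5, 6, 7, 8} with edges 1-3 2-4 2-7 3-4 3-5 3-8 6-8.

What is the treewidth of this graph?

1

A width-1 tree decomposition is:
Bags: B1 = {3, 4}  B2 = {2, 4}  B3 = {2, 7}  B4 = {3, 5}  B5 = {3, 8}  B6 = {6, 8}  B7 = {1, 3}
Tree: B1–B2, B2–B3, B1–B4, B1–B5, B5–B6, B5–B7
Every bag has size at most 2, so the width is 2 − 1 = 1 and tw(G) ≤ 1. G has an edge, so its treewidth is at least 1. Combining the bounds, tw(G) = 1.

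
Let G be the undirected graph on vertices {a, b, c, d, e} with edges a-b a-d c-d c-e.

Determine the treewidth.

A width-1 tree decomposition is:
Bags: B1 = {a, b}  B2 = {a, d}  B3 = {c, d}  B4 = {c, e}
Tree: B1–B2, B2–B3, B3–B4
The largest bag has 2 vertices, giving width 1; this decomposition certifies tw(G) ≤ 1. Any graph with an edge has treewidth ≥ 1, and G has the edge b–a. The upper and lower bounds meet at 1, so that is the treewidth.

1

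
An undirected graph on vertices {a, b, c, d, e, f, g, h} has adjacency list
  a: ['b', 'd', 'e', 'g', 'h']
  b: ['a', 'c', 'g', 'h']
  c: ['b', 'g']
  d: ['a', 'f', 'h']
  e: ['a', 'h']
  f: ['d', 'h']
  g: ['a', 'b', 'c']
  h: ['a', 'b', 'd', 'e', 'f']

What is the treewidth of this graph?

2

A width-2 tree decomposition is:
Bags: B1 = {b, c, g}  B2 = {a, b, g}  B3 = {a, b, h}  B4 = {a, d, h}  B5 = {a, e, h}  B6 = {d, f, h}
Tree: B1–B2, B2–B3, B3–B4, B4–B5, B4–B6
Each bag holds 3 vertices, so the decomposition has width 2, which upper-bounds the treewidth. Conversely, {b, c, g} is a clique of size 3, and the vertices of any clique must share a bag in every tree decomposition; so some bag has ≥ 3 vertices and tw(G) ≥ 2. Therefore the treewidth is 2.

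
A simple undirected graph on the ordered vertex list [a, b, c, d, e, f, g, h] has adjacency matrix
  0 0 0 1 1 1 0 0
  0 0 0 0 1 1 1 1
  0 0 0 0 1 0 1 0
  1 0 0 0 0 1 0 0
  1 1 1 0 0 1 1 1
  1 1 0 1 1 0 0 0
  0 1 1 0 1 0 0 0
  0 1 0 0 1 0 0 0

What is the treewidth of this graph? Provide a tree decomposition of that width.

Each bag holds 3 vertices, so the decomposition has width 2, which upper-bounds the treewidth. For the lower bound, the 3 vertices {a, d, f} are pairwise adjacent, and any tree decomposition puts a clique entirely inside one bag — forcing width ≥ 2. The upper and lower bounds meet at 2, so that is the treewidth.

Treewidth 2.
Bags: B1 = {a, e, f}  B2 = {b, e, f}  B3 = {b, e, g}  B4 = {b, e, h}  B5 = {a, d, f}  B6 = {c, e, g}
Tree: B1–B2, B2–B3, B3–B4, B1–B5, B3–B6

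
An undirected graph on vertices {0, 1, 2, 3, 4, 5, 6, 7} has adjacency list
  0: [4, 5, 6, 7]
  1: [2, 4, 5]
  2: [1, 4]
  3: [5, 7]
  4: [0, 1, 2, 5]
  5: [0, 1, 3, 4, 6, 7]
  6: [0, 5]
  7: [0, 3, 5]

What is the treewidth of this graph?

2

A width-2 tree decomposition is:
Bags: B1 = {0, 5, 7}  B2 = {0, 5, 6}  B3 = {0, 4, 5}  B4 = {1, 4, 5}  B5 = {1, 2, 4}  B6 = {3, 5, 7}
Tree: B1–B2, B1–B3, B3–B4, B4–B5, B1–B6
The largest bag has 3 vertices, giving width 2; this decomposition certifies tw(G) ≤ 2. For the lower bound, the 3 vertices {1, 2, 4} are pairwise adjacent, and any tree decomposition puts a clique entirely inside one bag — forcing width ≥ 2. Hence tw(G) = 2 exactly.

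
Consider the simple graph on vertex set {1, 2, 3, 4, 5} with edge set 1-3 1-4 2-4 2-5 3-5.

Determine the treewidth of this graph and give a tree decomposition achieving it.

Treewidth 2.
One optimal decomposition is:
Bags: B1 = {1, 3, 4}  B2 = {3, 4, 5}  B3 = {2, 4, 5}
Tree: B1–B2, B2–B3

Each bag holds 3 vertices, so the decomposition has width 2, which upper-bounds the treewidth. The edges 4–1–3–5–2–4 form a cycle, so G is not a tree and its treewidth is at least 2. Therefore the treewidth is 2.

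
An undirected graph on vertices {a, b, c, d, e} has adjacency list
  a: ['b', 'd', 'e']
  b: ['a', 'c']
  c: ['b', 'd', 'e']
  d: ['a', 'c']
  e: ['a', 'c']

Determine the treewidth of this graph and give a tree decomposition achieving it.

Treewidth 2.
One such decomposition:
Bags: B1 = {a, b, c}  B2 = {a, c, e}  B3 = {a, c, d}
Tree: B1–B2, B2–B3

Each bag holds 3 vertices, so the decomposition has width 2, which upper-bounds the treewidth. For the lower bound, G contains the cycle b–a–e–c–b, so G is not a forest; only forests have treewidth ≤ 1, hence tw(G) ≥ 2. Combining the bounds, tw(G) = 2.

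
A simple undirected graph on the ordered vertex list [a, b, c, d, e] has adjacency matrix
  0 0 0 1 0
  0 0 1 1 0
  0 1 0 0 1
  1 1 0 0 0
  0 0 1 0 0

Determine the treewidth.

1

A width-1 tree decomposition is:
Bags: B1 = {c, e}  B2 = {b, c}  B3 = {b, d}  B4 = {a, d}
Tree: B1–B2, B2–B3, B3–B4
Each bag holds 2 vertices, so the decomposition has width 1, which upper-bounds the treewidth. G has an edge, so its treewidth is at least 1. The upper and lower bounds meet at 1, so that is the treewidth.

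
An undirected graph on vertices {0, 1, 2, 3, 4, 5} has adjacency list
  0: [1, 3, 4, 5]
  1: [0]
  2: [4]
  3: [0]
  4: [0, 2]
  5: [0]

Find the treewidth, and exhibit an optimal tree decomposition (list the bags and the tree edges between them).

Treewidth 1.
One optimal decomposition is:
Bags: B1 = {0, 3}  B2 = {0, 4}  B3 = {0, 1}  B4 = {2, 4}  B5 = {0, 5}
Tree: B1–B2, B2–B3, B2–B4, B1–B5

Each bag holds 2 vertices, so the decomposition has width 1, which upper-bounds the treewidth. G has an edge, so its treewidth is at least 1. Therefore the treewidth is 1.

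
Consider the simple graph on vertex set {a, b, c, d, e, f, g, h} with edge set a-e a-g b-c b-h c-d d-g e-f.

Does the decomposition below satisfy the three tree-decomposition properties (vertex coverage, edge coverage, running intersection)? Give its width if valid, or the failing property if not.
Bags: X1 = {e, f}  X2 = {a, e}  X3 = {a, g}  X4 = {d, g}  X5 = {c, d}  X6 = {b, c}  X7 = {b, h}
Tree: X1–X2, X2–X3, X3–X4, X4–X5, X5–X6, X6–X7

Yes; width 1.

Vertex coverage: the bags together contain {a, b, c, d, e, f, g, h}, the full vertex set. Edge coverage: each edge of G has both endpoints in at least one bag. Running intersection: for every vertex, the bags containing it form a connected subtree. All three properties hold, so this is a valid tree decomposition of width max|bag| − 1 = 1, and hence tw(G) ≤ 1.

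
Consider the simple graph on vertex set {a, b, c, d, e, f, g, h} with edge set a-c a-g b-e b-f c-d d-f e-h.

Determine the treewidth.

1

A width-1 tree decomposition is:
Bags: B1 = {a, g}  B2 = {a, c}  B3 = {c, d}  B4 = {d, f}  B5 = {b, f}  B6 = {b, e}  B7 = {e, h}
Tree: B1–B2, B2–B3, B3–B4, B4–B5, B5–B6, B6–B7
Each bag holds 2 vertices, so the decomposition has width 1, which upper-bounds the treewidth. Any graph with an edge has treewidth ≥ 1, and G has the edge g–a. Hence tw(G) = 1 exactly.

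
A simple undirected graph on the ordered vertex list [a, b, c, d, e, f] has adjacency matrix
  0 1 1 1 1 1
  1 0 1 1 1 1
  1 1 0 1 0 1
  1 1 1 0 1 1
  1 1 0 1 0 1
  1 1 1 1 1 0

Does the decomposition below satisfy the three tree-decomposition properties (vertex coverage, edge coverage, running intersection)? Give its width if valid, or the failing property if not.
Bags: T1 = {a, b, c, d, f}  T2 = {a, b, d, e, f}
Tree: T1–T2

Checking the three conditions: (i) the bags cover all of {a, b, c, d, e, f}; (ii) for each edge, some bag contains both endpoints; (iii) the bags containing any fixed vertex form a subtree. All hold, so the decomposition is valid with width 5 − 1 = 4.

Yes; width 4.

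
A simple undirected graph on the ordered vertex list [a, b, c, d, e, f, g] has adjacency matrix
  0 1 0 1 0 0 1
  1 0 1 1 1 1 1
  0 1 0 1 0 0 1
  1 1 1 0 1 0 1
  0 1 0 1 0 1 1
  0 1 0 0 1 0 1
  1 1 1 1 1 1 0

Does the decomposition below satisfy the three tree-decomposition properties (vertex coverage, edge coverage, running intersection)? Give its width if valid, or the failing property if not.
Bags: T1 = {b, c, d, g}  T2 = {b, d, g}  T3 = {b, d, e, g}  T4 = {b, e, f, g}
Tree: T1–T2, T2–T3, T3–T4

No — vertex a appears in no bag.

A tree decomposition must satisfy three properties: every vertex lies in some bag; for every edge, both endpoints lie together in some bag; and for every vertex, the bags containing it form a connected subtree. Here vertex a appears in no bag, so the decomposition is invalid.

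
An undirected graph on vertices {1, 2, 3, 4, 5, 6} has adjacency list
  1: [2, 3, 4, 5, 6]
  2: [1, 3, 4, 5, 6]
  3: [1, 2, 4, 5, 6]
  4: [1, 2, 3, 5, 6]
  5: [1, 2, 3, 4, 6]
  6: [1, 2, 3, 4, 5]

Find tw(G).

A width-5 tree decomposition is:
Bags: B1 = {1, 2, 3, 4, 5, 6}
Tree: (single bag)
A single bag containing all 6 vertices is trivially a valid decomposition of width 5. For the lower bound, the 6 vertices {1, 2, 3, 4, 5, 6} are pairwise adjacent, and any tree decomposition puts a clique entirely inside one bag — forcing width ≥ 5. Hence tw(G) = 5 exactly.

5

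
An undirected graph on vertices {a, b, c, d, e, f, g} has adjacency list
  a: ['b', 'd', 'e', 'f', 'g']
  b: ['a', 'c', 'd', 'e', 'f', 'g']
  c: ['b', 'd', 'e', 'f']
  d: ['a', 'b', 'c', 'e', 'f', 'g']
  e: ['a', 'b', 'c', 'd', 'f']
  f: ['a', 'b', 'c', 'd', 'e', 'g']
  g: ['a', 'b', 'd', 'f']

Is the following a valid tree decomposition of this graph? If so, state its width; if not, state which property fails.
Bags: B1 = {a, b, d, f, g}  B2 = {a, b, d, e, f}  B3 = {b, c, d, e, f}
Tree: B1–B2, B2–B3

Yes; width 4.

Vertex coverage: the bags together contain {a, b, c, d, e, f, g}, the full vertex set. Edge coverage: each edge of G has both endpoints in at least one bag. Running intersection: for every vertex, the bags containing it form a connected subtree. All three properties hold, so this is a valid tree decomposition of width max|bag| − 1 = 4, and hence tw(G) ≤ 4.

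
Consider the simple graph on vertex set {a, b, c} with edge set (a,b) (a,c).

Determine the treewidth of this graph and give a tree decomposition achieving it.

Treewidth 1.
Bags: B1 = {a, b}  B2 = {a, c}
Tree: B1–B2

Each bag holds 2 vertices, so the decomposition has width 1, which upper-bounds the treewidth. G has an edge, so its treewidth is at least 1. Hence tw(G) = 1 exactly.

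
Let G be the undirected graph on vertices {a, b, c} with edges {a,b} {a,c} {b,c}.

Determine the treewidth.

2

A width-2 tree decomposition is:
Bags: B1 = {a, b, c}
Tree: (single bag)
A single bag containing all 3 vertices is trivially a valid decomposition of width 2. On the other hand G contains the 3-clique {a, b, c}. A clique must lie in a single bag of any decomposition, so no decomposition can have width below 2. Hence tw(G) = 2 exactly.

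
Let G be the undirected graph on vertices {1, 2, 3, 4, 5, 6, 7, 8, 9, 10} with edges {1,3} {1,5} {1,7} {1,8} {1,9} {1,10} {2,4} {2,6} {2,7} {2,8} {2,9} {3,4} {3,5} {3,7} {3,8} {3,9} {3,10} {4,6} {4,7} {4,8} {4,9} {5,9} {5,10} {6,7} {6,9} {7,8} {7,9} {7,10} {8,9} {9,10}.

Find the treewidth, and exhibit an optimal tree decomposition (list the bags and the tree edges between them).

Treewidth 4.
One optimal decomposition is:
Bags: B1 = {3, 4, 7, 8, 9}  B2 = {1, 3, 7, 8, 9}  B3 = {1, 3, 7, 9, 10}  B4 = {2, 4, 7, 8, 9}  B5 = {1, 3, 5, 9, 10}  B6 = {2, 4, 6, 7, 9}
Tree: B1–B2, B2–B3, B1–B4, B3–B5, B4–B6

Every bag has size at most 5, so the width is 5 − 1 = 4 and tw(G) ≤ 4. For the lower bound, the 5 vertices {1, 3, 5, 9, 10} are pairwise adjacent, and any tree decomposition puts a clique entirely inside one bag — forcing width ≥ 4. The upper and lower bounds meet at 4, so that is the treewidth.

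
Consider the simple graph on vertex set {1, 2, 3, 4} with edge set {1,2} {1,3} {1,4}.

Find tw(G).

A width-1 tree decomposition is:
Bags: B1 = {1, 2}  B2 = {1, 3}  B3 = {1, 4}
Tree: B1–B2, B2–B3
The largest bag has 2 vertices, giving width 1; this decomposition certifies tw(G) ≤ 1. G has an edge, so its treewidth is at least 1. The upper and lower bounds meet at 1, so that is the treewidth.

1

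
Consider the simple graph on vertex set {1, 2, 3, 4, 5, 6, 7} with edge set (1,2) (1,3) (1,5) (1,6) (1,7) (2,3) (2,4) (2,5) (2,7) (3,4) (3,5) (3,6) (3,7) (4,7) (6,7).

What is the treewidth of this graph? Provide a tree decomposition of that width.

Every bag has size at most 4, so the width is 4 − 1 = 3 and tw(G) ≤ 3. For the lower bound, the 4 vertices {1, 2, 3, 5} are pairwise adjacent, and any tree decomposition puts a clique entirely inside one bag — forcing width ≥ 3. The upper and lower bounds meet at 3, so that is the treewidth.

Treewidth 3.
One optimal decomposition is:
Bags: B1 = {1, 2, 3, 7}  B2 = {1, 3, 6, 7}  B3 = {1, 2, 3, 5}  B4 = {2, 3, 4, 7}
Tree: B1–B2, B1–B3, B1–B4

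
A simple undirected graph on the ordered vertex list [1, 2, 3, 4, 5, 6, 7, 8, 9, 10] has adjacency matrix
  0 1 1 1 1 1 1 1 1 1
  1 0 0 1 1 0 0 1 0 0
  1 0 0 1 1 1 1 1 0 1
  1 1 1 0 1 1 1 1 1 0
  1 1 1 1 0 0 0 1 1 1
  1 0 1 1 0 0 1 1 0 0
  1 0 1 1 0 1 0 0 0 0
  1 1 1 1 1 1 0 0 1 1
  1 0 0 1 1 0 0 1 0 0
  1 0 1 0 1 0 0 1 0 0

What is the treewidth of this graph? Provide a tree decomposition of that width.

Treewidth 4.
Bags: B1 = {1, 3, 4, 5, 8}  B2 = {1, 3, 4, 6, 8}  B3 = {1, 3, 4, 6, 7}  B4 = {1, 3, 5, 8, 10}  B5 = {1, 2, 4, 5, 8}  B6 = {1, 4, 5, 8, 9}
Tree: B1–B2, B2–B3, B1–B4, B1–B5, B5–B6

Every bag has size at most 5, so the width is 5 − 1 = 4 and tw(G) ≤ 4. Conversely, {1, 3, 5, 8, 10} is a clique of size 5, and the vertices of any clique must share a bag in every tree decomposition; so some bag has ≥ 5 vertices and tw(G) ≥ 4. Therefore the treewidth is 4.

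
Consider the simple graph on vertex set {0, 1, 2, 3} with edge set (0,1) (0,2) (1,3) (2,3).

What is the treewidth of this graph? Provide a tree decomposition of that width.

Treewidth 2.
Bags: B1 = {0, 1, 2}  B2 = {1, 2, 3}
Tree: B1–B2

Each bag holds 3 vertices, so the decomposition has width 2, which upper-bounds the treewidth. For the lower bound, G contains the cycle 2–0–1–3–2, so G is not a forest; only forests have treewidth ≤ 1, hence tw(G) ≥ 2. Combining the bounds, tw(G) = 2.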